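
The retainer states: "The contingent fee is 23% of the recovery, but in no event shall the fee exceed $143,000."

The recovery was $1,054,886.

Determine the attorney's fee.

$143,000.00

23% of $1,054,886 = $242,623.78
That exceeds the $143,000 cap, so the fee is capped at $143,000.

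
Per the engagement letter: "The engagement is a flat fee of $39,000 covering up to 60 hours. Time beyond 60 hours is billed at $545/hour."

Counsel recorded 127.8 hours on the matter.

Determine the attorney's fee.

Flat fee: $39,000.00
Excess hours: 127.8 − 60 = 67.8
Overrun: 67.8 × $545 = $36,951.00
Total: $39,000.00 + $36,951.00 = $75,951.00

$75,951.00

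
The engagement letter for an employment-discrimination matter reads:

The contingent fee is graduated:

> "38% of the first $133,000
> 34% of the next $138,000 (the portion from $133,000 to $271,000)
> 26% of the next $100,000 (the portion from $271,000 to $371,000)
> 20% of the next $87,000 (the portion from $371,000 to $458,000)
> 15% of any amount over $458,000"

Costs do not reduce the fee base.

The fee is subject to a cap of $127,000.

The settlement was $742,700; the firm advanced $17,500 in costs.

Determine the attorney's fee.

Fee base is the gross recovery, $742,700; costs are reimbursed separately.
First $133,000 at 38% = $50,540.00
Next $138,000 at 34% = $46,920.00
Next $100,000 at 26% = $26,000.00
Next $87,000 at 20% = $17,400.00
Remaining $284,700 at 15% = $42,705.00
Fee: $50,540.00 + $46,920.00 + $26,000.00 + $17,400.00 + $42,705.00 = $183,565.00
$183,565.00 exceeds the $127,000 cap, so the fee is capped at $127,000.00.

$127,000.00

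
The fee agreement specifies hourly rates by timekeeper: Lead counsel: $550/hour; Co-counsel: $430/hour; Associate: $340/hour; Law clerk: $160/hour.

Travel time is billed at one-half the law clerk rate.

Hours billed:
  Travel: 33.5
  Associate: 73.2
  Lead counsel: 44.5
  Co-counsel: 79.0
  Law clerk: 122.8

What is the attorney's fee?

$105,661.00

Lead counsel: 44.5 × $550 = $24,475.00
Co-counsel: 79.0 × $430 = $33,970.00
Associate: 73.2 × $340 = $24,888.00
Law clerk: 122.8 × $160 = $19,648.00
Subtotal: $24,475.00 + $33,970.00 + $24,888.00 + $19,648.00 = $102,981.00
Travel: 33.5 × ($160 ÷ 2) = 33.5 × $80.00 = $2,680.00
Total: $102,981.00 + $2,680.00 = $105,661.00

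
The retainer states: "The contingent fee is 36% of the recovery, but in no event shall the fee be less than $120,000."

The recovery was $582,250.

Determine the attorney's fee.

$209,610.00

36% of $582,250 = $209,610.00
That exceeds the $120,000 minimum.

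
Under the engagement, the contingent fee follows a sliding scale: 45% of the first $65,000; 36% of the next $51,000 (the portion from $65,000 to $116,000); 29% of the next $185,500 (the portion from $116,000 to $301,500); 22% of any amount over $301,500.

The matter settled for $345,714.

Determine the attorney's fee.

First $65,000 at 45% = $29,250.00
Next $51,000 at 36% = $18,360.00
Next $185,500 at 29% = $53,795.00
Remaining $44,214 at 22% = $9,727.08
Fee: $29,250.00 + $18,360.00 + $53,795.00 + $9,727.08 = $111,132.08

$111,132.08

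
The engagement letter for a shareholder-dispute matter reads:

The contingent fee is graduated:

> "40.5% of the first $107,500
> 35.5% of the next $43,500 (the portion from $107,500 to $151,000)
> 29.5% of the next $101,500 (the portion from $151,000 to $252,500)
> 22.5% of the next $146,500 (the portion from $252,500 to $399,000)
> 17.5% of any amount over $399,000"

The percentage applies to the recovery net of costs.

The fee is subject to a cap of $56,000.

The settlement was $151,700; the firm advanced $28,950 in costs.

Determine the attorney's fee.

Fee base (net of costs): $151,700 − $28,950 = $122,750
First $107,500 at 40.5% = $43,537.50
Remaining $15,250 at 35.5% = $5,413.75
Fee: $43,537.50 + $5,413.75 = $48,951.25
$48,951.25 is under the $56,000 cap.

$48,951.25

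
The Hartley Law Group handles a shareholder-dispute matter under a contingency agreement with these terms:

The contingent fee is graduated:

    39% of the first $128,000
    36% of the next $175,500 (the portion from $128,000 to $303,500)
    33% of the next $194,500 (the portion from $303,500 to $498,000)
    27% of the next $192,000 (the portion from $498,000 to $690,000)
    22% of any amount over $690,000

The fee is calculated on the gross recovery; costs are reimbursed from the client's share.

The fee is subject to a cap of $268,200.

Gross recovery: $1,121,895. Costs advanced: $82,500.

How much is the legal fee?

$268,200.00

Fee base is the gross recovery, $1,121,895; costs are reimbursed separately.
First $128,000 at 39% = $49,920.00
Next $175,500 at 36% = $63,180.00
Next $194,500 at 33% = $64,185.00
Next $192,000 at 27% = $51,840.00
Remaining $431,895 at 22% = $95,016.90
Fee: $49,920.00 + $63,180.00 + $64,185.00 + $51,840.00 + $95,016.90 = $324,141.90
$324,141.90 exceeds the $268,200 cap, so the fee is capped at $268,200.00.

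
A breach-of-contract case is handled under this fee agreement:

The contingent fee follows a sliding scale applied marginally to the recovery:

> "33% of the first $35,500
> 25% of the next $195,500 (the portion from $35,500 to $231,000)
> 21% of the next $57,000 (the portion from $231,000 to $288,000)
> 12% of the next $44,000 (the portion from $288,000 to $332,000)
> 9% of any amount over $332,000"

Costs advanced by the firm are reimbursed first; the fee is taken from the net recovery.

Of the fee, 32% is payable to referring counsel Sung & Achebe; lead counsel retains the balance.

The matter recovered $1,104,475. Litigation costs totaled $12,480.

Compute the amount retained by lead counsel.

Fee base (net of costs): $1,104,475 − $12,480 = $1,091,995
First $35,500 at 33% = $11,715.00
Next $195,500 at 25% = $48,875.00
Next $57,000 at 21% = $11,970.00
Next $44,000 at 12% = $5,280.00
Remaining $759,995 at 9% = $68,399.55
Fee: $11,715.00 + $48,875.00 + $11,970.00 + $5,280.00 + $68,399.55 = $146,239.55
Referral share: 32% of $146,239.55 = $46,796.66; lead counsel retains $146,239.55 − $46,796.66 = $99,442.89.

$99,442.89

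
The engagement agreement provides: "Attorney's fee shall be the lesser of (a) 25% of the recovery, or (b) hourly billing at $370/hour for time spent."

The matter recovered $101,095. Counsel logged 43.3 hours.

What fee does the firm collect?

(a) 25% of $101,095 = $25,273.75
(b) 43.3 × $370 = $16,021.00
The lesser is (b): $16,021.00.

$16,021.00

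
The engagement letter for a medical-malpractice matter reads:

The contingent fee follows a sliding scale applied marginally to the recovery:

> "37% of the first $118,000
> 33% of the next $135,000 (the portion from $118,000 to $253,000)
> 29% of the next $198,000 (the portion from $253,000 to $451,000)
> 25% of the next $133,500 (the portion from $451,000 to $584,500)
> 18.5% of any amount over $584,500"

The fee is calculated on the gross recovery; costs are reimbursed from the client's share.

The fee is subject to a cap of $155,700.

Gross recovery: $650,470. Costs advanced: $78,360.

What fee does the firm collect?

$155,700.00

Fee base is the gross recovery, $650,470; costs are reimbursed separately.
First $118,000 at 37% = $43,660.00
Next $135,000 at 33% = $44,550.00
Next $198,000 at 29% = $57,420.00
Next $133,500 at 25% = $33,375.00
Remaining $65,970 at 18.5% = $12,204.45
Fee: $43,660.00 + $44,550.00 + $57,420.00 + $33,375.00 + $12,204.45 = $191,209.45
$191,209.45 exceeds the $155,700 cap, so the fee is capped at $155,700.00.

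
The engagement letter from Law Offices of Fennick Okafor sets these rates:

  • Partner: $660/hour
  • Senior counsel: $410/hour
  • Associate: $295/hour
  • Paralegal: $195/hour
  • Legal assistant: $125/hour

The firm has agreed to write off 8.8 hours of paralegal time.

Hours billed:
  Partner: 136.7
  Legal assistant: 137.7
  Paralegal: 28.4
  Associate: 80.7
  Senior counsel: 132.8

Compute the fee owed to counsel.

Partner: 136.7 × $660 = $90,222.00
Senior counsel: 132.8 × $410 = $54,448.00
Associate: 80.7 × $295 = $23,806.50
Paralegal: 28.4 × $195 = $5,538.00
Legal assistant: 137.7 × $125 = $17,212.50
Subtotal: $191,227.00
Write-off: 8.8 × $195 = $1,716.00
Total: $191,227.00 − $1,716.00 = $189,511.00

$189,511.00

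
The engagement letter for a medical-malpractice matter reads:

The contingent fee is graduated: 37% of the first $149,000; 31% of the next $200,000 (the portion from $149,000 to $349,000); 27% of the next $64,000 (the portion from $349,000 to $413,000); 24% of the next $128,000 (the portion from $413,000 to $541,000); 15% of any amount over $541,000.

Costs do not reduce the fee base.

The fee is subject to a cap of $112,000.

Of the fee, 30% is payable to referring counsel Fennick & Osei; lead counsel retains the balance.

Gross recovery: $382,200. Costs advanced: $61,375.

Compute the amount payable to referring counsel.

Fee base is the gross recovery, $382,200; costs are reimbursed separately.
First $149,000 at 37% = $55,130.00
Next $200,000 at 31% = $62,000.00
Remaining $33,200 at 27% = $8,964.00
Fee: $55,130.00 + $62,000.00 + $8,964.00 = $126,094.00
$126,094.00 exceeds the $112,000 cap, so the fee is capped at $112,000.00.
Referral share: 30% of $112,000.00 = $33,600.00; lead counsel retains $112,000.00 − $33,600.00 = $78,400.00.

$33,600.00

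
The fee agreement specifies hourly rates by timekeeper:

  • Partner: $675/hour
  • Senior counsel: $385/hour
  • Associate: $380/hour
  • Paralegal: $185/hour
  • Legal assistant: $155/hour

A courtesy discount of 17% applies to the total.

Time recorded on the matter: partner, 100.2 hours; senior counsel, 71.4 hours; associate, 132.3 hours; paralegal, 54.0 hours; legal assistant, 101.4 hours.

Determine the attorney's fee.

Partner: 100.2 × $675 = $67,635.00
Senior counsel: 71.4 × $385 = $27,489.00
Associate: 132.3 × $380 = $50,274.00
Paralegal: 54.0 × $185 = $9,990.00
Legal assistant: 101.4 × $155 = $15,717.00
Subtotal: $171,105.00
Less 17% discount: −$29,087.85
Total: $171,105.00 − $29,087.85 = $142,017.15

$142,017.15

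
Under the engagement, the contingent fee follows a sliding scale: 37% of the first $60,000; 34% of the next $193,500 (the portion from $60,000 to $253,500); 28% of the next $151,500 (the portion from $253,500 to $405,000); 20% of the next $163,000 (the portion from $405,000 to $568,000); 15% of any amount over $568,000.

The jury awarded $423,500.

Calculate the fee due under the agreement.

$134,110.00

First $60,000 at 37% = $22,200.00
Next $193,500 at 34% = $65,790.00
Next $151,500 at 28% = $42,420.00
Remaining $18,500 at 20% = $3,700.00
Fee: $22,200.00 + $65,790.00 + $42,420.00 + $3,700.00 = $134,110.00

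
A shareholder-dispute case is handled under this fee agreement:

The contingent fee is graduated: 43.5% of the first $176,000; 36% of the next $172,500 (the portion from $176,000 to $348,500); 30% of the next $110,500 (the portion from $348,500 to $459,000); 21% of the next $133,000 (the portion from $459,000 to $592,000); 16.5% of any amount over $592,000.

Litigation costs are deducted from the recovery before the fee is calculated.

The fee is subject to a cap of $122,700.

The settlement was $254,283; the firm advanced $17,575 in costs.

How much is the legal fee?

Fee base (net of costs): $254,283 − $17,575 = $236,708
First $176,000 at 43.5% = $76,560.00
Remaining $60,708 at 36% = $21,854.88
Fee: $76,560.00 + $21,854.88 = $98,414.88
$98,414.88 is under the $122,700 cap.

$98,414.88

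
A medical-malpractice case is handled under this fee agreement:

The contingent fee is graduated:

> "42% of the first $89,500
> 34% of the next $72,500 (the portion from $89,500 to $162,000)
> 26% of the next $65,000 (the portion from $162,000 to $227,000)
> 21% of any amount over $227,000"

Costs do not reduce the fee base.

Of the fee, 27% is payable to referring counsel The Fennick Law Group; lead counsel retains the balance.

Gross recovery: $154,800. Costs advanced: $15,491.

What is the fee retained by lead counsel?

$43,648.16

Fee base is the gross recovery, $154,800; costs are reimbursed separately.
First $89,500 at 42% = $37,590.00
Remaining $65,300 at 34% = $22,202.00
Fee: $37,590.00 + $22,202.00 = $59,792.00
Referral share: 27% of $59,792.00 = $16,143.84; lead counsel retains $59,792.00 − $16,143.84 = $43,648.16.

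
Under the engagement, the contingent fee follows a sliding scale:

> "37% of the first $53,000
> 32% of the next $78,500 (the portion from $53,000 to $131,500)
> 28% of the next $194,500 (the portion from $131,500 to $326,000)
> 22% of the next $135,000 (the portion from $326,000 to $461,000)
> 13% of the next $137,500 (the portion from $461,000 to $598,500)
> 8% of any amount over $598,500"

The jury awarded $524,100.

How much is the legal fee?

$137,093.00

First $53,000 at 37% = $19,610.00
Next $78,500 at 32% = $25,120.00
Next $194,500 at 28% = $54,460.00
Next $135,000 at 22% = $29,700.00
Remaining $63,100 at 13% = $8,203.00
Fee: $19,610.00 + $25,120.00 + $54,460.00 + $29,700.00 + $8,203.00 = $137,093.00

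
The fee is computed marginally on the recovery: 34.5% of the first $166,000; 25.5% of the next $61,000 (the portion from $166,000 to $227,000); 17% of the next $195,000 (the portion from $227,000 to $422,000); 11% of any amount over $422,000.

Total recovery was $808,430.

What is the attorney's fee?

$148,482.30

First $166,000 at 34.5% = $57,270.00
Next $61,000 at 25.5% = $15,555.00
Next $195,000 at 17% = $33,150.00
Remaining $386,430 at 11% = $42,507.30
Fee: $57,270.00 + $15,555.00 + $33,150.00 + $42,507.30 = $148,482.30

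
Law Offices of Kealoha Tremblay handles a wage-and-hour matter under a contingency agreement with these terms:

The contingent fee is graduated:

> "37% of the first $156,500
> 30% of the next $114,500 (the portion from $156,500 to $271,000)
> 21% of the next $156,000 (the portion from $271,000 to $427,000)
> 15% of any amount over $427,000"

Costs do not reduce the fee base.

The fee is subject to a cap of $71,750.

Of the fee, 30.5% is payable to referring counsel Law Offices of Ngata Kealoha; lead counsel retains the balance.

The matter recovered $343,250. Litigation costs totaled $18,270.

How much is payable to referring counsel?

Fee base is the gross recovery, $343,250; costs are reimbursed separately.
First $156,500 at 37% = $57,905.00
Next $114,500 at 30% = $34,350.00
Remaining $72,250 at 21% = $15,172.50
Fee: $57,905.00 + $34,350.00 + $15,172.50 = $107,427.50
$107,427.50 exceeds the $71,750 cap, so the fee is capped at $71,750.00.
Referral share: 30.5% of $71,750.00 = $21,883.75; lead counsel retains $71,750.00 − $21,883.75 = $49,866.25.

$21,883.75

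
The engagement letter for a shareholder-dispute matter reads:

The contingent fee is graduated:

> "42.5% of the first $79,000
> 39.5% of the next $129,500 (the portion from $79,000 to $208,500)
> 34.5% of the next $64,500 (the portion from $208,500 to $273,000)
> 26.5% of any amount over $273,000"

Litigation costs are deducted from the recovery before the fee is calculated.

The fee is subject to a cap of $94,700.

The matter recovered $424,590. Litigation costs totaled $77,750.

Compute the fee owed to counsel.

Fee base (net of costs): $424,590 − $77,750 = $346,840
First $79,000 at 42.5% = $33,575.00
Next $129,500 at 39.5% = $51,152.50
Next $64,500 at 34.5% = $22,252.50
Remaining $73,840 at 26.5% = $19,567.60
Fee: $33,575.00 + $51,152.50 + $22,252.50 + $19,567.60 = $126,547.60
$126,547.60 exceeds the $94,700 cap, so the fee is capped at $94,700.00.

$94,700.00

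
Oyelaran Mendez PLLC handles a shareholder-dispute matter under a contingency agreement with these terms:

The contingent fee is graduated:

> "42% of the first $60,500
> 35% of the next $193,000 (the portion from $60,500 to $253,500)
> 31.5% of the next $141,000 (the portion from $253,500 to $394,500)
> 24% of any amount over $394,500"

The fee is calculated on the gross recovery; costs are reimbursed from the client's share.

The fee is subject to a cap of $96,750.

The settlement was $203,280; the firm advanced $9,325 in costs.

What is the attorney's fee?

Fee base is the gross recovery, $203,280; costs are reimbursed separately.
First $60,500 at 42% = $25,410.00
Remaining $142,780 at 35% = $49,973.00
Fee: $25,410.00 + $49,973.00 = $75,383.00
$75,383.00 is under the $96,750 cap.

$75,383.00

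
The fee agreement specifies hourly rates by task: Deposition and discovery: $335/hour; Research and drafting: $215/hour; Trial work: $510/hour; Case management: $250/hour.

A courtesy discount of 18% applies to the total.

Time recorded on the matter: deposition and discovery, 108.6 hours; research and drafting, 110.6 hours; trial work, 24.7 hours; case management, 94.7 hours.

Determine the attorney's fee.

$79,074.24

Deposition and discovery: 108.6 × $335 = $36,381.00
Research and drafting: 110.6 × $215 = $23,779.00
Trial work: 24.7 × $510 = $12,597.00
Case management: 94.7 × $250 = $23,675.00
Subtotal: $96,432.00
Less 18% discount: −$17,357.76
Total: $96,432.00 − $17,357.76 = $79,074.24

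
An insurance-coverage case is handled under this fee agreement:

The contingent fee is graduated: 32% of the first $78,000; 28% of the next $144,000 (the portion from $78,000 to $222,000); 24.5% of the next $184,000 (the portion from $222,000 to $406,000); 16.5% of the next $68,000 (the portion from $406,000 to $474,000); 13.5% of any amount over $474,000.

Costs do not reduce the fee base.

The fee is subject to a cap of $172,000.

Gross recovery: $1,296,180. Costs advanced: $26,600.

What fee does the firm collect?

Fee base is the gross recovery, $1,296,180; costs are reimbursed separately.
First $78,000 at 32% = $24,960.00
Next $144,000 at 28% = $40,320.00
Next $184,000 at 24.5% = $45,080.00
Next $68,000 at 16.5% = $11,220.00
Remaining $822,180 at 13.5% = $110,994.30
Fee: $24,960.00 + $40,320.00 + $45,080.00 + $11,220.00 + $110,994.30 = $232,574.30
$232,574.30 exceeds the $172,000 cap, so the fee is capped at $172,000.00.

$172,000.00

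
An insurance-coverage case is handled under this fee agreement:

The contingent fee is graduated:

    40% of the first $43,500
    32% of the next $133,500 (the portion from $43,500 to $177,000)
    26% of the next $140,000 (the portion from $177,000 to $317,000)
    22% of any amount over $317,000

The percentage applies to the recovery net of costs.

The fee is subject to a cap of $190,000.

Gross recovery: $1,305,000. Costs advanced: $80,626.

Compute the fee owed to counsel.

$190,000.00

Fee base (net of costs): $1,305,000 − $80,626 = $1,224,374
First $43,500 at 40% = $17,400.00
Next $133,500 at 32% = $42,720.00
Next $140,000 at 26% = $36,400.00
Remaining $907,374 at 22% = $199,622.28
Fee: $17,400.00 + $42,720.00 + $36,400.00 + $199,622.28 = $296,142.28
$296,142.28 exceeds the $190,000 cap, so the fee is capped at $190,000.00.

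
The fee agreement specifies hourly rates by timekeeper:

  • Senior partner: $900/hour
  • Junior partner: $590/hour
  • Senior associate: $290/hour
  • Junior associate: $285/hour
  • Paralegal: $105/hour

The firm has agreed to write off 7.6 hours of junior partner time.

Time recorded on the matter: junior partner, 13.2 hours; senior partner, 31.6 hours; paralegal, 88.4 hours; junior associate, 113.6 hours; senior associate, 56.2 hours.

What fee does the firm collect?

$89,700.00

Senior partner: 31.6 × $900 = $28,440.00
Junior partner: 13.2 × $590 = $7,788.00
Senior associate: 56.2 × $290 = $16,298.00
Junior associate: 113.6 × $285 = $32,376.00
Paralegal: 88.4 × $105 = $9,282.00
Subtotal: $94,184.00
Write-off: 7.6 × $590 = $4,484.00
Total: $94,184.00 − $4,484.00 = $89,700.00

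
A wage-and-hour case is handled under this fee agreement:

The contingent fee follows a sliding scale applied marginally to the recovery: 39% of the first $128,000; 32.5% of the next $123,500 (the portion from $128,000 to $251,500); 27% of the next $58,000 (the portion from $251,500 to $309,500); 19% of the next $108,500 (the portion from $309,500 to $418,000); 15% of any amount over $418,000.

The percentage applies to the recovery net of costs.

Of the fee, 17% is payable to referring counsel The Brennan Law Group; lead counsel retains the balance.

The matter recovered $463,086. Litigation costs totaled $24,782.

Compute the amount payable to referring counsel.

$21,994.28

Fee base (net of costs): $463,086 − $24,782 = $438,304
First $128,000 at 39% = $49,920.00
Next $123,500 at 32.5% = $40,137.50
Next $58,000 at 27% = $15,660.00
Next $108,500 at 19% = $20,615.00
Remaining $20,304 at 15% = $3,045.60
Fee: $49,920.00 + $40,137.50 + $15,660.00 + $20,615.00 + $3,045.60 = $129,378.10
Referral share: 17% of $129,378.10 = $21,994.28; lead counsel retains $129,378.10 − $21,994.28 = $107,383.82.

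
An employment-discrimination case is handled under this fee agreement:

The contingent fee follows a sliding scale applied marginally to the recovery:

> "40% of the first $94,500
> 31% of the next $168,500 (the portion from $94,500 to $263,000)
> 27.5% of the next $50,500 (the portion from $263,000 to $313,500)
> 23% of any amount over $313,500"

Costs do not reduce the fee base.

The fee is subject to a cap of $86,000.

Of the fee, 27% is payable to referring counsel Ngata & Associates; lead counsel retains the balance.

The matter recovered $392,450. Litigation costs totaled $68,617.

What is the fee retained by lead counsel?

$62,780.00

Fee base is the gross recovery, $392,450; costs are reimbursed separately.
First $94,500 at 40% = $37,800.00
Next $168,500 at 31% = $52,235.00
Next $50,500 at 27.5% = $13,887.50
Remaining $78,950 at 23% = $18,158.50
Fee: $37,800.00 + $52,235.00 + $13,887.50 + $18,158.50 = $122,081.00
$122,081.00 exceeds the $86,000 cap, so the fee is capped at $86,000.00.
Referral share: 27% of $86,000.00 = $23,220.00; lead counsel retains $86,000.00 − $23,220.00 = $62,780.00.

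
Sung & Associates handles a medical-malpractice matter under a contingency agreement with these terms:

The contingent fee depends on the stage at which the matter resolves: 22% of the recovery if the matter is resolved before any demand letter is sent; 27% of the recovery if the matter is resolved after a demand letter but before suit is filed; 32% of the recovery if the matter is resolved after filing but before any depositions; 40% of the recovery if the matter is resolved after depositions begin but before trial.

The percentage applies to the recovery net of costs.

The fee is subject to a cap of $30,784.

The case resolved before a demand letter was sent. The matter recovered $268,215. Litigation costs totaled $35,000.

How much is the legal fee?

$30,784.00

Fee base (net of costs): $268,215 − $35,000 = $233,215
The matter resolved before a demand letter was sent, so the 22% rate applies.
$233,215 × 22% = $51,307.30
$51,307.30 exceeds the $30,784 cap, so the fee is capped at $30,784.00.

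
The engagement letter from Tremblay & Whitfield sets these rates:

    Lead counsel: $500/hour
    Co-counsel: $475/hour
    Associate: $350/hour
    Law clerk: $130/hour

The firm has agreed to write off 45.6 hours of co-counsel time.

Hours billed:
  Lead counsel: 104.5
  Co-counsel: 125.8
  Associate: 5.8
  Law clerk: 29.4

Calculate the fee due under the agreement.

Lead counsel: 104.5 × $500 = $52,250.00
Co-counsel: 125.8 × $475 = $59,755.00
Associate: 5.8 × $350 = $2,030.00
Law clerk: 29.4 × $130 = $3,822.00
Subtotal: $117,857.00
Write-off: 45.6 × $475 = $21,660.00
Total: $117,857.00 − $21,660.00 = $96,197.00

$96,197.00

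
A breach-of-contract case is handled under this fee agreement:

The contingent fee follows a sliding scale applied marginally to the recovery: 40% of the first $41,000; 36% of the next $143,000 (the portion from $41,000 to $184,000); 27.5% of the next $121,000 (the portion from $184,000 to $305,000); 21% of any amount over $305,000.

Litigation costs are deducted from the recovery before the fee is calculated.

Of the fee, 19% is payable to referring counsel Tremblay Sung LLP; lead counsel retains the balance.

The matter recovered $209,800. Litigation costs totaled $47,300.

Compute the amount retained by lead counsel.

$48,713.40

Fee base (net of costs): $209,800 − $47,300 = $162,500
First $41,000 at 40% = $16,400.00
Remaining $121,500 at 36% = $43,740.00
Fee: $16,400.00 + $43,740.00 = $60,140.00
Referral share: 19% of $60,140.00 = $11,426.60; lead counsel retains $60,140.00 − $11,426.60 = $48,713.40.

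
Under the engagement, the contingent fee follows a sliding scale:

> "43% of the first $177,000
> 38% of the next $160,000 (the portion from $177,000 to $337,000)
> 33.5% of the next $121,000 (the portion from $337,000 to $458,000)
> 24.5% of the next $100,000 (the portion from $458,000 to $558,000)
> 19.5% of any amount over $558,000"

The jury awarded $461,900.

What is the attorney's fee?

First $177,000 at 43% = $76,110.00
Next $160,000 at 38% = $60,800.00
Next $121,000 at 33.5% = $40,535.00
Remaining $3,900 at 24.5% = $955.50
Fee: $76,110.00 + $60,800.00 + $40,535.00 + $955.50 = $178,400.50

$178,400.50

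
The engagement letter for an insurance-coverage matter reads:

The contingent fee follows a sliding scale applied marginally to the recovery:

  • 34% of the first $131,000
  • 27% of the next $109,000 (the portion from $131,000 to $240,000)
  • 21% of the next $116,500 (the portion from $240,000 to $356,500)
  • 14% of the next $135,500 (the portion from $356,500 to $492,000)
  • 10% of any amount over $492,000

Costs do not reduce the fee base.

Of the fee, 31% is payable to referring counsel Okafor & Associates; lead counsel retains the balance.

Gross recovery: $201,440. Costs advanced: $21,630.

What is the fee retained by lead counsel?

$43,855.57

Fee base is the gross recovery, $201,440; costs are reimbursed separately.
First $131,000 at 34% = $44,540.00
Remaining $70,440 at 27% = $19,018.80
Fee: $44,540.00 + $19,018.80 = $63,558.80
Referral share: 31% of $63,558.80 = $19,703.23; lead counsel retains $63,558.80 − $19,703.23 = $43,855.57.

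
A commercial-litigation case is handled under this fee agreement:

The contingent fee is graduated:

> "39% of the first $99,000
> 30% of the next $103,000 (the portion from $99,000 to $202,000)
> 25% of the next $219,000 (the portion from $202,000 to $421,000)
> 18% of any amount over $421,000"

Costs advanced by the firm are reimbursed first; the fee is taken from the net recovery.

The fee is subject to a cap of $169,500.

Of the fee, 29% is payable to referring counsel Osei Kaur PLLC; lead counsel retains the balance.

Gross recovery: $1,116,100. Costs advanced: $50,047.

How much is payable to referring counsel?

Fee base (net of costs): $1,116,100 − $50,047 = $1,066,053
First $99,000 at 39% = $38,610.00
Next $103,000 at 30% = $30,900.00
Next $219,000 at 25% = $54,750.00
Remaining $645,053 at 18% = $116,109.54
Fee: $38,610.00 + $30,900.00 + $54,750.00 + $116,109.54 = $240,369.54
$240,369.54 exceeds the $169,500 cap, so the fee is capped at $169,500.00.
Referral share: 29% of $169,500.00 = $49,155.00; lead counsel retains $169,500.00 − $49,155.00 = $120,345.00.

$49,155.00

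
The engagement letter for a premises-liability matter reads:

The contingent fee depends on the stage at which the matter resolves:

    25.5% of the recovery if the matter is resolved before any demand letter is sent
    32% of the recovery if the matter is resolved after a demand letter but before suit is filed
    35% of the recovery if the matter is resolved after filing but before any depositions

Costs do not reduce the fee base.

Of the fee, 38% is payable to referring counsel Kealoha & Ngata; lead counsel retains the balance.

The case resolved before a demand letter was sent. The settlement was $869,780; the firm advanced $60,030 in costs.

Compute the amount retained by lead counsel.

Fee base is the gross recovery, $869,780; costs are reimbursed separately.
The matter resolved before a demand letter was sent, so the 25.5% rate applies.
$869,780 × 25.5% = $221,793.90
Referral share: 38% of $221,793.90 = $84,281.68; lead counsel retains $221,793.90 − $84,281.68 = $137,512.22.

$137,512.22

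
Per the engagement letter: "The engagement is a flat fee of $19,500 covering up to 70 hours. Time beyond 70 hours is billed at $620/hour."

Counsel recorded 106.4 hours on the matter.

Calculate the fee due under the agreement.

$42,068.00

Flat fee: $19,500.00
Excess hours: 106.4 − 70 = 36.4
Overrun: 36.4 × $620 = $22,568.00
Total: $19,500.00 + $22,568.00 = $42,068.00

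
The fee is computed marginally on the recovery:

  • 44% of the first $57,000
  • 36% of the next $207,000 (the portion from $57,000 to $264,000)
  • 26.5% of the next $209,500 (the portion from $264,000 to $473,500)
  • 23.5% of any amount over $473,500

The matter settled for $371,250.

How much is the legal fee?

First $57,000 at 44% = $25,080.00
Next $207,000 at 36% = $74,520.00
Remaining $107,250 at 26.5% = $28,421.25
Fee: $25,080.00 + $74,520.00 + $28,421.25 = $128,021.25

$128,021.25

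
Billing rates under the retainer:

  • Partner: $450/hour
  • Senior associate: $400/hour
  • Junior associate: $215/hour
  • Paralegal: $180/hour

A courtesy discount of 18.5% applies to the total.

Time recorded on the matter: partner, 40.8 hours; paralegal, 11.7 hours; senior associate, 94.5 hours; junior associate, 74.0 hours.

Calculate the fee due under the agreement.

$60,453.44

Partner: 40.8 × $450 = $18,360.00
Senior associate: 94.5 × $400 = $37,800.00
Junior associate: 74.0 × $215 = $15,910.00
Paralegal: 11.7 × $180 = $2,106.00
Subtotal: $74,176.00
Less 18.5% discount: −$13,722.56
Total: $74,176.00 − $13,722.56 = $60,453.44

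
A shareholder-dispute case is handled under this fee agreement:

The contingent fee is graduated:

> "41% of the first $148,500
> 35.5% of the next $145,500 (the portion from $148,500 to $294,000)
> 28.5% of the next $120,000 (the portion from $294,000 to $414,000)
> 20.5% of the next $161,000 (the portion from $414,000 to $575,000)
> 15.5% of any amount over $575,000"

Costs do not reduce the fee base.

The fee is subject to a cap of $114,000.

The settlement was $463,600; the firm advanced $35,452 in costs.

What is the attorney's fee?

$114,000.00

Fee base is the gross recovery, $463,600; costs are reimbursed separately.
First $148,500 at 41% = $60,885.00
Next $145,500 at 35.5% = $51,652.50
Next $120,000 at 28.5% = $34,200.00
Remaining $49,600 at 20.5% = $10,168.00
Fee: $60,885.00 + $51,652.50 + $34,200.00 + $10,168.00 = $156,905.50
$156,905.50 exceeds the $114,000 cap, so the fee is capped at $114,000.00.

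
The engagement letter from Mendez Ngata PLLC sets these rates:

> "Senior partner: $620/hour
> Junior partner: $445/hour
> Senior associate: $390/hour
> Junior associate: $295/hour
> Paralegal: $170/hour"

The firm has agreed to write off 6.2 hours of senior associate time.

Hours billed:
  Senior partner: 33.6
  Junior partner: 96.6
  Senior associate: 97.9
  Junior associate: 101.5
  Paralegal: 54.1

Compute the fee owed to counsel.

Senior partner: 33.6 × $620 = $20,832.00
Junior partner: 96.6 × $445 = $42,987.00
Senior associate: 97.9 × $390 = $38,181.00
Junior associate: 101.5 × $295 = $29,942.50
Paralegal: 54.1 × $170 = $9,197.00
Subtotal: $141,139.50
Write-off: 6.2 × $390 = $2,418.00
Total: $141,139.50 − $2,418.00 = $138,721.50

$138,721.50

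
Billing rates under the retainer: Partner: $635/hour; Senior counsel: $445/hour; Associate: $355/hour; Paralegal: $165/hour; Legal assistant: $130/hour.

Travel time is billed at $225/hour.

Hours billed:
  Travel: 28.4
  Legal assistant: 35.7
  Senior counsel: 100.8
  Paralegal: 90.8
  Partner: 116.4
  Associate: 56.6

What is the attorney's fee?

Partner: 116.4 × $635 = $73,914.00
Senior counsel: 100.8 × $445 = $44,856.00
Associate: 56.6 × $355 = $20,093.00
Paralegal: 90.8 × $165 = $14,982.00
Legal assistant: 35.7 × $130 = $4,641.00
Subtotal: $73,914.00 + $44,856.00 + $20,093.00 + $14,982.00 + $4,641.00 = $158,486.00
Travel: 28.4 × $225 = $6,390.00
Total: $158,486.00 + $6,390.00 = $164,876.00

$164,876.00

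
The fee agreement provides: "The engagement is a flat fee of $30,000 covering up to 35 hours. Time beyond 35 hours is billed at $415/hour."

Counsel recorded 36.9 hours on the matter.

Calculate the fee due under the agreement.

Flat fee: $30,000.00
Excess hours: 36.9 − 35 = 1.9
Overrun: 1.9 × $415 = $788.50
Total: $30,000.00 + $788.50 = $30,788.50

$30,788.50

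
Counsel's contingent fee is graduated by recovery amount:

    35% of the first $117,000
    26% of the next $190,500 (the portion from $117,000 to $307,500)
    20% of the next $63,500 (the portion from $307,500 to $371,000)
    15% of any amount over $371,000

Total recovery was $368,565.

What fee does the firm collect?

$102,693.00

First $117,000 at 35% = $40,950.00
Next $190,500 at 26% = $49,530.00
Remaining $61,065 at 20% = $12,213.00
Fee: $40,950.00 + $49,530.00 + $12,213.00 = $102,693.00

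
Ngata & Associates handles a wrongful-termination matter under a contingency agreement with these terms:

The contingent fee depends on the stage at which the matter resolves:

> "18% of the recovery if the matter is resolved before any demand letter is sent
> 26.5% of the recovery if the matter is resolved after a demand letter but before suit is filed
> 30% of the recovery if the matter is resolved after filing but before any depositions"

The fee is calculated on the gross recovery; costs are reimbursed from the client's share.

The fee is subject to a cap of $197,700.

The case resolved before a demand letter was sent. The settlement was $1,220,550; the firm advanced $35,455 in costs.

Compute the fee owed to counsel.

$197,700.00

Fee base is the gross recovery, $1,220,550; costs are reimbursed separately.
The matter resolved before a demand letter was sent, so the 18% rate applies.
$1,220,550 × 18% = $219,699.00
$219,699.00 exceeds the $197,700 cap, so the fee is capped at $197,700.00.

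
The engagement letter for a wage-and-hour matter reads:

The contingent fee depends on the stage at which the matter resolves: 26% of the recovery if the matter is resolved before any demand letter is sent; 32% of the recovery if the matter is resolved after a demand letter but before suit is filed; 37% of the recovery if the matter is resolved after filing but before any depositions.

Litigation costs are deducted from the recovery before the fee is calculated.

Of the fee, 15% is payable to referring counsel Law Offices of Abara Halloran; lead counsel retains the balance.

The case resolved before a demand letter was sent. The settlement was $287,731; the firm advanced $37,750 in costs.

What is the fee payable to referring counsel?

Fee base (net of costs): $287,731 − $37,750 = $249,981
The matter resolved before a demand letter was sent, so the 26% rate applies.
$249,981 × 26% = $64,995.06
Referral share: 15% of $64,995.06 = $9,749.26; lead counsel retains $64,995.06 − $9,749.26 = $55,245.80.

$9,749.26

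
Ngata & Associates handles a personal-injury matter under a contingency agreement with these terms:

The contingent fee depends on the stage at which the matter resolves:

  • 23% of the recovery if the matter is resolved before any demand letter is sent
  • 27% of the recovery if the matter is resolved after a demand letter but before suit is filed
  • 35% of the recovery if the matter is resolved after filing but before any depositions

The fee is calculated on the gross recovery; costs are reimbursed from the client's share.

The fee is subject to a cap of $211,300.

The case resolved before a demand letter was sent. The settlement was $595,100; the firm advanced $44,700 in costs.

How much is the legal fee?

$136,873.00

Fee base is the gross recovery, $595,100; costs are reimbursed separately.
The matter resolved before a demand letter was sent, so the 23% rate applies.
$595,100 × 23% = $136,873.00
$136,873.00 is under the $211,300 cap.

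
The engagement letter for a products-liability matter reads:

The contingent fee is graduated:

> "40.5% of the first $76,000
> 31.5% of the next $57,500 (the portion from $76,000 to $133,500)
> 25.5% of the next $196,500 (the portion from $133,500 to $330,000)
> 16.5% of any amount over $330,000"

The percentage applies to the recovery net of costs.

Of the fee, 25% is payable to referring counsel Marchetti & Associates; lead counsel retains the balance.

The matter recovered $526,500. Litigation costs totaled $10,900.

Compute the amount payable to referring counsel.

Fee base (net of costs): $526,500 − $10,900 = $515,600
First $76,000 at 40.5% = $30,780.00
Next $57,500 at 31.5% = $18,112.50
Next $196,500 at 25.5% = $50,107.50
Remaining $185,600 at 16.5% = $30,624.00
Fee: $30,780.00 + $18,112.50 + $50,107.50 + $30,624.00 = $129,624.00
Referral share: 25% of $129,624.00 = $32,406.00; lead counsel retains $129,624.00 − $32,406.00 = $97,218.00.

$32,406.00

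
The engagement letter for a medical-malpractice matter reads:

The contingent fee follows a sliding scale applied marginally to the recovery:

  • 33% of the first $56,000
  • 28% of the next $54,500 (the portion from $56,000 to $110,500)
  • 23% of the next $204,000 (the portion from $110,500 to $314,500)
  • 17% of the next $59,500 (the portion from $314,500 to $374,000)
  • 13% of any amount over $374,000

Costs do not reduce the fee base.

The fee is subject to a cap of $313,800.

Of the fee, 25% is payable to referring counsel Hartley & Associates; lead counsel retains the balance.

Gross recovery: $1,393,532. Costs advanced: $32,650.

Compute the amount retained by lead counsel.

$167,485.62

Fee base is the gross recovery, $1,393,532; costs are reimbursed separately.
First $56,000 at 33% = $18,480.00
Next $54,500 at 28% = $15,260.00
Next $204,000 at 23% = $46,920.00
Next $59,500 at 17% = $10,115.00
Remaining $1,019,532 at 13% = $132,539.16
Fee: $18,480.00 + $15,260.00 + $46,920.00 + $10,115.00 + $132,539.16 = $223,314.16
$223,314.16 is under the $313,800 cap.
Referral share: 25% of $223,314.16 = $55,828.54; lead counsel retains $223,314.16 − $55,828.54 = $167,485.62.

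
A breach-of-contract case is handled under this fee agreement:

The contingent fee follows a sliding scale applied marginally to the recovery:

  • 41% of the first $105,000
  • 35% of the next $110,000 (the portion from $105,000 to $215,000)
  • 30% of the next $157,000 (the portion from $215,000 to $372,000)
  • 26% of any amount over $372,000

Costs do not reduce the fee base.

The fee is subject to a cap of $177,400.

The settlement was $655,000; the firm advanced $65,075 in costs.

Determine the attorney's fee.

Fee base is the gross recovery, $655,000; costs are reimbursed separately.
First $105,000 at 41% = $43,050.00
Next $110,000 at 35% = $38,500.00
Next $157,000 at 30% = $47,100.00
Remaining $283,000 at 26% = $73,580.00
Fee: $43,050.00 + $38,500.00 + $47,100.00 + $73,580.00 = $202,230.00
$202,230.00 exceeds the $177,400 cap, so the fee is capped at $177,400.00.

$177,400.00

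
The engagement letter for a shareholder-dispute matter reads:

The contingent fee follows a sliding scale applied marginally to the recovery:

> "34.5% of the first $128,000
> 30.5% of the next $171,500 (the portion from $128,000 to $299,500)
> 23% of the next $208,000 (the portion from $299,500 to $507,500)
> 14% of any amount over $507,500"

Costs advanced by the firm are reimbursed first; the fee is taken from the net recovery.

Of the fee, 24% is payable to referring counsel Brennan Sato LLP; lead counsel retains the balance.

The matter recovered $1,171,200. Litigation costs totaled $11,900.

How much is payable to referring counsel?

Fee base (net of costs): $1,171,200 − $11,900 = $1,159,300
First $128,000 at 34.5% = $44,160.00
Next $171,500 at 30.5% = $52,307.50
Next $208,000 at 23% = $47,840.00
Remaining $651,800 at 14% = $91,252.00
Fee: $44,160.00 + $52,307.50 + $47,840.00 + $91,252.00 = $235,559.50
Referral share: 24% of $235,559.50 = $56,534.28; lead counsel retains $235,559.50 − $56,534.28 = $179,025.22.

$56,534.28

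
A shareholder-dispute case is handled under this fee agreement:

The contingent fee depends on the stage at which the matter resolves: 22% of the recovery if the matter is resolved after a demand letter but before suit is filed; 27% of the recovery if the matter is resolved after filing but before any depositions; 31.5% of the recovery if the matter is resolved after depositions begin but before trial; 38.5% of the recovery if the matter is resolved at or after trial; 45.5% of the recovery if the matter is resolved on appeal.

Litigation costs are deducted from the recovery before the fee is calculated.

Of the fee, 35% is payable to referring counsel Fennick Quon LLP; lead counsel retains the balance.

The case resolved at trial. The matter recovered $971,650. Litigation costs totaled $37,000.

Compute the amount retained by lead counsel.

$233,896.16

Fee base (net of costs): $971,650 − $37,000 = $934,650
The matter resolved at trial, so the 38.5% rate applies.
$934,650 × 38.5% = $359,840.25
Referral share: 35% of $359,840.25 = $125,944.09; lead counsel retains $359,840.25 − $125,944.09 = $233,896.16.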